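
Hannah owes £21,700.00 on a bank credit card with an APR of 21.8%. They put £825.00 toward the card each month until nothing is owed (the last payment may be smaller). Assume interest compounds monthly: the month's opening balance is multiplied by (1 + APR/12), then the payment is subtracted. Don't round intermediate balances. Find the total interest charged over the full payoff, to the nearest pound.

Monthly rate r = 21.8%/12 = 1.81667% = 0.0181667.
Payoff takes n = ⌈−ln(1 − rB₀/P)/ln(1+r)⌉ = ⌈36.092⌉ = 37 payments; the last is £76.12.
Total paid = 36·£825.00 + £76.12 = £29,776.12.
Total interest = total paid − principal = £29,776.12 − £21,700.00 = £8,076.12.

£8,076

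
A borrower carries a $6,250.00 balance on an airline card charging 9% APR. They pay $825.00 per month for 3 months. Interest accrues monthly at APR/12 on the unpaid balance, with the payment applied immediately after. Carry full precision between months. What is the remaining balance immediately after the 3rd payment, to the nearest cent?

Monthly rate r = 9%/12 = 0.75% = 0.0075.
Each month: B ← B·(1+r) − $825.00.
Month 1: interest $46.88; balance after payment $5,471.88.
Month 2: interest $41.04; balance after payment $4,687.91.
Month 3: interest $35.16; balance after payment $3,898.07.

$3,898.07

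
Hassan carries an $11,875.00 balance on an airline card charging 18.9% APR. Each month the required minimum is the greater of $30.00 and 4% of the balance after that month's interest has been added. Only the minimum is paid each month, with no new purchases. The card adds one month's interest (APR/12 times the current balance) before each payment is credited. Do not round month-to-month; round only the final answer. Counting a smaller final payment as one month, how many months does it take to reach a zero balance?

142 months

Monthly rate r = 18.9%/12 = 1.575% = 0.01575.
While 4% of the post-interest balance exceeds $30.00, each month B ← (B·(1+r))·(1 − 0.04), i.e. B shrinks by the factor (1+r)·0.96 = 0.97512.
This holds for months 1–111. Entering month 112 the balance is $724.57; 4% of the post-interest balance is now below $30.00, so the flat $30.00 minimum applies from here.
From month 112 a fixed $30.00 at rate r clears $724.57 in 31 more payments. Total: 111 + 31 = 142 months.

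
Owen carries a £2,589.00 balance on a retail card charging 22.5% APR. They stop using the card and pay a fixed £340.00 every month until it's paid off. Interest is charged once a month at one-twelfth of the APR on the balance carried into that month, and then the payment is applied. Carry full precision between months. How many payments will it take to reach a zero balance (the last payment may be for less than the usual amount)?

9 payments

Monthly rate r = 22.5%/12 = 1.875% = 0.01875.
Recurrence: B ← B·(1+r) − £340.00.
Month 1: interest £48.54; balance after payment £2,297.54.
Month 2: interest £43.08; balance after payment £2,000.62.
Closed form: n = −ln(1 − rB₀/P)/ln(1+r) = −ln(0.85722)/ln(1.01875) ≈ 8.293, so the balance reaches zero during payment 9.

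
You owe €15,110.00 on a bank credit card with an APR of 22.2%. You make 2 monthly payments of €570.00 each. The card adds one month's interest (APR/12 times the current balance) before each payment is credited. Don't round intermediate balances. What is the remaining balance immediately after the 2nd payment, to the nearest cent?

€14,523.70

Monthly rate r = 22.2%/12 = 1.85% = 0.0185.
Each month: B ← B·(1+r) − €570.00.
Month 1: interest €279.53; balance after payment €14,819.53.
Month 2: interest €274.16; balance after payment €14,523.70.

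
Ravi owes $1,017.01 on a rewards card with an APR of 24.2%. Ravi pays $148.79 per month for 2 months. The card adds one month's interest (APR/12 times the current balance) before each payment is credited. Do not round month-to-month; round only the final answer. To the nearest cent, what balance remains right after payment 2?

$757.86

Monthly rate r = 24.2%/12 = 2.01667% = 0.0201667.
Each month: B ← B·(1+r) − $148.79.
Month 1: interest $20.51; balance after payment $888.73.
Month 2: interest $17.92; balance after payment $757.86.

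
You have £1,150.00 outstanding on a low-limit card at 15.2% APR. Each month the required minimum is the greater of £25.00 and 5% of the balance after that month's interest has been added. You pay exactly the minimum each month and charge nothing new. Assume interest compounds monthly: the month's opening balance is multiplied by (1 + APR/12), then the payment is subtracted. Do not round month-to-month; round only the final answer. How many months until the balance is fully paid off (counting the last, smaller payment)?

Monthly rate r = 15.2%/12 = 1.26667% = 0.0126667.
While 5% of the post-interest balance exceeds £25.00, each month B ← (B·(1+r))·(1 − 0.05), i.e. B shrinks by the factor (1+r)·0.95 = 0.96203.
This holds for months 1–22. Entering month 23 the balance is £490.77; 5% of the post-interest balance is now below £25.00, so the flat £25.00 minimum applies from here.
From month 23 a fixed £25.00 at rate r clears £490.77 in 23 more payments. Total: 22 + 23 = 45 months.

45 months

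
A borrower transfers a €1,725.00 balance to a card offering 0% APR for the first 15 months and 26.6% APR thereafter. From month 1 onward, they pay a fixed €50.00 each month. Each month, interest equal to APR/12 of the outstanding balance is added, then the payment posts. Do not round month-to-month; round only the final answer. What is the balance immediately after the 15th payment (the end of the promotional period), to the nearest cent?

€975.00

Promo months 1–15 at r₀ = 0%/12 = 0; months 16+ at r₁ = 26.6%/12 = 0.0221667.
After month 15 (no interest yet): B = €1,725.00 − 15·€50.00 = €975.00.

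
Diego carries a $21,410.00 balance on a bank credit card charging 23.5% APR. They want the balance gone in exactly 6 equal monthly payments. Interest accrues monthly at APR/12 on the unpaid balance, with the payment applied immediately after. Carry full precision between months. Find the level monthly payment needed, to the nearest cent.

$3,816.86

Monthly rate r = 23.5%/12 = 1.95833% = 0.0195833.
Level-payment amortization: P = B₀·r / (1 − (1+r)^(−n)) = 21410.00·0.0195833 / (1 − 1.01958^(−6)).
Denominator 1 − (1+r)^(−6) = 0.109849102.
P = 419.279 / 0.109849102 ≈ 3816.86.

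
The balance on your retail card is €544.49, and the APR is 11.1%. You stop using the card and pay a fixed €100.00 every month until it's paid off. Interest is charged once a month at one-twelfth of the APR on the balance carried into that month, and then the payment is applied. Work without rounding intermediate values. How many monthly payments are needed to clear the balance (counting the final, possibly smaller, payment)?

Monthly rate r = 11.1%/12 = 0.925% = 0.00925.
Recurrence: B ← B·(1+r) − €100.00.
Month 1: interest €5.04; balance after payment €449.53.
Month 2: interest €4.16; balance after payment €353.68.
Month 3: interest €3.27; balance after payment €256.96.
Month 4: interest €2.38; balance after payment €159.33.
Month 5: interest €1.47; balance after payment €60.81.
Month 6: interest €0.56; balance after payment €0.00.

6 payments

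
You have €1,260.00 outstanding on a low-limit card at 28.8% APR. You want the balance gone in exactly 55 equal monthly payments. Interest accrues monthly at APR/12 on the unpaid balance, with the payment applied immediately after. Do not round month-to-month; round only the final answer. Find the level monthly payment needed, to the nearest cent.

€41.50

Monthly rate r = 28.8%/12 = 2.4% = 0.024.
Level-payment amortization: P = B₀·r / (1 − (1+r)^(−n)) = 1260.00·0.024 / (1 − 1.024^(−55)).
Denominator 1 − (1+r)^(−55) = 0.728667145.
P = 30.24 / 0.728667145 ≈ 41.50.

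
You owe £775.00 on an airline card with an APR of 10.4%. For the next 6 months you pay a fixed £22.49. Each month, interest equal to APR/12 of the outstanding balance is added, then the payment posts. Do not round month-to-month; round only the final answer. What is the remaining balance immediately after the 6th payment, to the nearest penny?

Monthly rate r = 10.4%/12 = 0.866667% = 0.00866667.
Each month: B ← B·(1+r) − £22.49.
Month 1: interest £6.72; balance after payment £759.23.
Month 2: interest £6.58; balance after payment £743.32.
Month 3: interest £6.44; balance after payment £727.27.
Month 4: interest £6.30; balance after payment £711.08.
Month 5: interest £6.16; balance after payment £694.75.
Month 6: interest £6.02; balance after payment £678.29.

£678.29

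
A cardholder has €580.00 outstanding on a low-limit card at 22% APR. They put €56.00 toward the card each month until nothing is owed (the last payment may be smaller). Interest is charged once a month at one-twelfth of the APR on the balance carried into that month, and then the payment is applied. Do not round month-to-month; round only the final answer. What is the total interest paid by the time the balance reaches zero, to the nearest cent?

Monthly rate r = 22%/12 = 1.83333% = 0.0183333.
Payoff takes n = ⌈−ln(1 − rB₀/P)/ln(1+r)⌉ = ⌈11.591⌉ = 12 payments; the last is €33.21.
Total paid = 11·€56.00 + €33.21 = €649.21.
Total interest = total paid − principal = €649.21 − €580.00 = €69.21.

€69.21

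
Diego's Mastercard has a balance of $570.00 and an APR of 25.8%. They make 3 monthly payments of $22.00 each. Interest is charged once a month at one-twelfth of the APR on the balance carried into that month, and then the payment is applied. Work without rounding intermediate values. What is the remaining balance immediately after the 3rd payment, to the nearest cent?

$540.13

Monthly rate r = 25.8%/12 = 2.15% = 0.0215.
Each month: B ← B·(1+r) − $22.00.
Month 1: interest $12.26; balance after payment $560.25.
Month 2: interest $12.05; balance after payment $550.30.
Month 3: interest $11.83; balance after payment $540.13.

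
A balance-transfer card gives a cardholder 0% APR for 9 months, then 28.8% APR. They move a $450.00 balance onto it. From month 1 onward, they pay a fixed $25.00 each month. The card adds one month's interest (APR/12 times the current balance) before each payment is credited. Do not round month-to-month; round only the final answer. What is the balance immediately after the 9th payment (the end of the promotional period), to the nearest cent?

Promo months 1–9 at r₀ = 0%/12 = 0; months 10+ at r₁ = 28.8%/12 = 0.024.
After month 9 (no interest yet): B = $450.00 − 9·$25.00 = $225.00.

$225.00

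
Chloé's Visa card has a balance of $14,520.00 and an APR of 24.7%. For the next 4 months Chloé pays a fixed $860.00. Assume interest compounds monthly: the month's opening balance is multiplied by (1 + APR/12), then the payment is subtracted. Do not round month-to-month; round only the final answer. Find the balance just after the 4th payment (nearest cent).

Monthly rate r = 24.7%/12 = 2.05833% = 0.0205833.
Each month: B ← B·(1+r) − $860.00.
Month 1: interest $298.87; balance after payment $13,958.87.
Month 2: interest $287.32; balance after payment $13,386.19.
Month 3: interest $275.53; balance after payment $12,801.72.
Month 4: interest $263.50; balance after payment $12,205.22.

$12,205.22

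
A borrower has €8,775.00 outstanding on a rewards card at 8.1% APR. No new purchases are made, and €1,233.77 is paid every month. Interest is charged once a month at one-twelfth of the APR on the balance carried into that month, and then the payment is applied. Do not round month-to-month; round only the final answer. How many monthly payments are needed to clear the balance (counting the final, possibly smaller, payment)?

Monthly rate r = 8.1%/12 = 0.675% = 0.00675.
Recurrence: B ← B·(1+r) − €1,233.77.
Month 1: interest €59.23; balance after payment €7,600.46.
Month 2: interest €51.30; balance after payment €6,417.99.
Closed form: n = −ln(1 − rB₀/P)/ln(1+r) = −ln(0.95199)/ln(1.00675) ≈ 7.313, so the balance reaches zero during payment 8.

8 months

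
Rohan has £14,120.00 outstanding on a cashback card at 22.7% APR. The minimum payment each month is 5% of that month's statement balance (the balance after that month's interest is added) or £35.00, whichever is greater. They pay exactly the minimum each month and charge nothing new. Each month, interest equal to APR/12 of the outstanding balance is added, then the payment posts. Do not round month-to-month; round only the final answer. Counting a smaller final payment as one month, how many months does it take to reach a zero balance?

Monthly rate r = 22.7%/12 = 1.89167% = 0.0189167.
While 5% of the post-interest balance exceeds £35.00, each month B ← (B·(1+r))·(1 − 0.05), i.e. B shrinks by the factor (1+r)·0.95 = 0.96797.
This holds for months 1–93. Entering month 94 the balance is £683.95; 5% of the post-interest balance is now below £35.00, so the flat £35.00 minimum applies from here.
From month 94 a fixed £35.00 at rate r clears £683.95 in 25 more payments. Total: 93 + 25 = 118 months.

118 months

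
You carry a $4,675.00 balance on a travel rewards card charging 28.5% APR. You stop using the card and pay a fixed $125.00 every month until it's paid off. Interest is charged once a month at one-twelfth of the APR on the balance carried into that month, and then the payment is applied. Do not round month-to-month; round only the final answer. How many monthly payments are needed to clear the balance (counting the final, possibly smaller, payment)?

Monthly rate r = 28.5%/12 = 2.375% = 0.02375.
Recurrence: B ← B·(1+r) − $125.00.
Month 1: interest $111.03; balance after payment $4,661.03.
Month 2: interest $110.70; balance after payment $4,646.73.
Closed form: n = −ln(1 − rB₀/P)/ln(1+r) = −ln(0.11175)/ln(1.02375) ≈ 93.365, so the balance reaches zero during payment 94.

94 months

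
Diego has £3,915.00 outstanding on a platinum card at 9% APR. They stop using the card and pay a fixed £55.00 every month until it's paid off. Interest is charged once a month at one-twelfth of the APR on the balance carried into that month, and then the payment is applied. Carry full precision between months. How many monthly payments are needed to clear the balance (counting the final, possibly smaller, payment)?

Monthly rate r = 9%/12 = 0.75% = 0.0075.
Recurrence: B ← B·(1+r) − £55.00.
Month 1: interest £29.36; balance after payment £3,889.36.
Month 2: interest £29.17; balance after payment £3,863.53.
Closed form: n = −ln(1 − rB₀/P)/ln(1+r) = −ln(0.46614)/ln(1.0075) ≈ 102.151, so the balance reaches zero during payment 103.

103 payments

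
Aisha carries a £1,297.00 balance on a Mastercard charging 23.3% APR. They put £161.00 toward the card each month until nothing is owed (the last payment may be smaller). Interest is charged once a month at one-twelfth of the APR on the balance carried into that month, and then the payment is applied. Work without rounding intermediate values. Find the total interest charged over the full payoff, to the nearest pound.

£127

Monthly rate r = 23.3%/12 = 1.94167% = 0.0194167.
Payoff takes n = ⌈−ln(1 − rB₀/P)/ln(1+r)⌉ = ⌈8.845⌉ = 9 payments; the last is £136.29.
Total paid = 8·£161.00 + £136.29 = £1,424.29.
Total interest = total paid − principal = £1,424.29 − £1,297.00 = £127.29.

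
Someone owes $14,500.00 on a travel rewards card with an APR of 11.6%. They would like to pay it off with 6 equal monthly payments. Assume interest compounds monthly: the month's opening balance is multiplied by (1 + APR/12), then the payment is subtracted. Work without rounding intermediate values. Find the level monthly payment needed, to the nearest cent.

Monthly rate r = 11.6%/12 = 0.966667% = 0.00966667.
Level-payment amortization: P = B₀·r / (1 − (1+r)^(−n)) = 14500.00·0.00966667 / (1 − 1.00967^(−6)).
Denominator 1 − (1+r)^(−6) = 0.0560871719.
P = 140.167 / 0.0560871719 ≈ 2499.09.

$2,499.09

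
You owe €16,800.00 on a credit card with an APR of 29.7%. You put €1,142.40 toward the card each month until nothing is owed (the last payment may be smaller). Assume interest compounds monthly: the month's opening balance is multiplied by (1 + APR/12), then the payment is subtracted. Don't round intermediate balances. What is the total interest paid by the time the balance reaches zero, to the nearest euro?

Monthly rate r = 29.7%/12 = 2.475% = 0.02475.
Payoff takes n = ⌈−ln(1 − rB₀/P)/ln(1+r)⌉ = ⌈18.509⌉ = 19 payments; the last is €584.50.
Total paid = 18·€1,142.40 + €584.50 = €21,147.70.
Total interest = total paid − principal = €21,147.70 − €16,800.00 = €4,347.70.

€4,348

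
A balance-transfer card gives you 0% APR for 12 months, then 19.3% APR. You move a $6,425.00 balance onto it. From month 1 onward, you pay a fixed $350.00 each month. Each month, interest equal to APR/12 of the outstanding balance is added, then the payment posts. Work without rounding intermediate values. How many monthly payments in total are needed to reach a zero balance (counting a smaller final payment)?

Promo months 1–12 at r₀ = 0%/12 = 0; months 13+ at r₁ = 19.3%/12 = 0.0160833.
After month 12 (no interest yet): B = $6,425.00 − 12·$350.00 = $2,225.00.
Then at r₁ with $350.00/mo: n₂ = −ln(1 − r₁·B/P)/ln(1+r₁) ≈ 6.76 → 7 more payments.

19 payments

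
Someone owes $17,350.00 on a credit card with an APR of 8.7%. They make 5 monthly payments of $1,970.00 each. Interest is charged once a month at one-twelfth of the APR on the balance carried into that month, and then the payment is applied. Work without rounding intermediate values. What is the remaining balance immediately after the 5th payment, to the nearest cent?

$7,994.26

Monthly rate r = 8.7%/12 = 0.725% = 0.00725.
Each month: B ← B·(1+r) − $1,970.00.
Month 1: interest $125.79; balance after payment $15,505.79.
Month 2: interest $112.42; balance after payment $13,648.20.
Month 3: interest $98.95; balance after payment $11,777.15.
Month 4: interest $85.38; balance after payment $9,892.54.
Month 5: interest $71.72; balance after payment $7,994.26.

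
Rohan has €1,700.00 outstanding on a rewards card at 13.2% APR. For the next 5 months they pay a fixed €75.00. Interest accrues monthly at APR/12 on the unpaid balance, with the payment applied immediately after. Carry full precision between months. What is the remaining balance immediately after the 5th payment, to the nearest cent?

€1,412.24

Monthly rate r = 13.2%/12 = 1.1% = 0.011.
Each month: B ← B·(1+r) − €75.00.
Month 1: interest €18.70; balance after payment €1,643.70.
Month 2: interest €18.08; balance after payment €1,586.78.
Month 3: interest €17.45; balance after payment €1,529.24.
Month 4: interest €16.82; balance after payment €1,471.06.
Month 5: interest €16.18; balance after payment €1,412.24.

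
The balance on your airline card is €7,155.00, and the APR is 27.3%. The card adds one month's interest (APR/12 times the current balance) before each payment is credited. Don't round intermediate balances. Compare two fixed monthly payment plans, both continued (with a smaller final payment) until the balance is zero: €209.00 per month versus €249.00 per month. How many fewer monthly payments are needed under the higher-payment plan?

20 fewer payments

Monthly rate r = 27.3%/12 = 2.275% = 0.02275.
At €209.00/mo: n = ⌈−ln(1 − rB₀/P)/ln(1+r)⌉ = 68 payments (last €15.68); total interest = total paid − €7,155.00 = €6,863.68.
At €249.00/mo: 48 payments (last €36.19); total interest €4,584.19.
Payments saved = 68 − 48 = 20.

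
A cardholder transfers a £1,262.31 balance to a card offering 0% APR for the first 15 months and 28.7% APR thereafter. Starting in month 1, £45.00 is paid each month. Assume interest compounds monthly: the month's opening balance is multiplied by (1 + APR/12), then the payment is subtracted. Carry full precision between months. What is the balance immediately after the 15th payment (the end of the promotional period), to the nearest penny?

Promo months 1–15 at r₀ = 0%/12 = 0; months 16+ at r₁ = 28.7%/12 = 0.0239167.
After month 15 (no interest yet): B = £1,262.31 − 15·£45.00 = £587.31.

£587.31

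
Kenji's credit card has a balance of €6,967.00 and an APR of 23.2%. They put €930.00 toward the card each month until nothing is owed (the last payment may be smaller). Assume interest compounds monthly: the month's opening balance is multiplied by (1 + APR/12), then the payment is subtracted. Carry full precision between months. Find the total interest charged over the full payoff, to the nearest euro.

€633

Monthly rate r = 23.2%/12 = 1.93333% = 0.0193333.
Payoff takes n = ⌈−ln(1 − rB₀/P)/ln(1+r)⌉ = ⌈8.171⌉ = 9 payments; the last is €160.02.
Total paid = 8·€930.00 + €160.02 = €7,600.02.
Total interest = total paid − principal = €7,600.02 − €6,967.00 = €633.02.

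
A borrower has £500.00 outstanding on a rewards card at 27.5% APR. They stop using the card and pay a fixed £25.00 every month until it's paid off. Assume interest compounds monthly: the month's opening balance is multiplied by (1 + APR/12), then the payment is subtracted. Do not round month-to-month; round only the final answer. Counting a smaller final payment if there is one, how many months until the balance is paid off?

Monthly rate r = 27.5%/12 = 2.29167% = 0.0229167.
Recurrence: B ← B·(1+r) − £25.00.
Month 1: interest £11.46; balance after payment £486.46.
Month 2: interest £11.15; balance after payment £472.61.
Closed form: n = −ln(1 − rB₀/P)/ln(1+r) = −ln(0.54167)/ln(1.02292) ≈ 27.059, so the balance reaches zero during payment 28.

28 months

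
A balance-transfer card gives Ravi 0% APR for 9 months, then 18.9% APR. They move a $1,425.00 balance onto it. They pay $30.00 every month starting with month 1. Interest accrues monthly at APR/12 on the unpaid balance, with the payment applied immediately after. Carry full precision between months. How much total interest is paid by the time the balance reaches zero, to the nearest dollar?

Promo months 1–9 at r₀ = 0%/12 = 0; months 10+ at r₁ = 18.9%/12 = 0.01575.
After month 9 (no interest yet): B = $1,425.00 − 9·$30.00 = $1,155.00.
Then at r₁ with $30.00/mo: n₂ = −ln(1 − r₁·B/P)/ln(1+r₁) ≈ 59.66 → 60 more payments.
Total paid = 68·$30.00 + $19.92 = $2,059.92; interest = $2,059.92 − $1,425.00 = $634.92.

$635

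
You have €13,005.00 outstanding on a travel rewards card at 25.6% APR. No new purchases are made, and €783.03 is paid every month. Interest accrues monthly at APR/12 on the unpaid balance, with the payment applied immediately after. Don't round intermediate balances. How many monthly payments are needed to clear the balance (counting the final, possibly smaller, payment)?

21 months

Monthly rate r = 25.6%/12 = 2.13333% = 0.0213333.
Recurrence: B ← B·(1+r) − €783.03.
Month 1: interest €277.44; balance after payment €12,499.41.
Month 2: interest €266.65; balance after payment €11,983.03.
Closed form: n = −ln(1 − rB₀/P)/ln(1+r) = −ln(0.64568)/ln(1.02133) ≈ 20.723, so the balance reaches zero during payment 21.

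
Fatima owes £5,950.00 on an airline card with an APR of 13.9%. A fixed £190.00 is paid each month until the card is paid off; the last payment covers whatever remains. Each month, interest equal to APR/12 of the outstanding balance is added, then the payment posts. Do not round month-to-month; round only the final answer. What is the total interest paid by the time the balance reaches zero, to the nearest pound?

£1,484

Monthly rate r = 13.9%/12 = 1.15833% = 0.0115833.
Payoff takes n = ⌈−ln(1 − rB₀/P)/ln(1+r)⌉ = ⌈39.124⌉ = 40 payments; the last is £23.64.
Total paid = 39·£190.00 + £23.64 = £7,433.64.
Total interest = total paid − principal = £7,433.64 − £5,950.00 = £1,483.64.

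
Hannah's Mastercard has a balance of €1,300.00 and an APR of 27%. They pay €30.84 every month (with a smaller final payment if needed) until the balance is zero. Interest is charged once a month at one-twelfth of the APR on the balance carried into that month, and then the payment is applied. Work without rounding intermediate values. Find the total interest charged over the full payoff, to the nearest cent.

€2,809.75

Monthly rate r = 27%/12 = 2.25% = 0.0225.
Payoff takes n = ⌈−ln(1 − rB₀/P)/ln(1+r)⌉ = ⌈133.258⌉ = 134 payments; the last is €8.03.
Total paid = 133·€30.84 + €8.03 = €4,109.75.
Total interest = total paid − principal = €4,109.75 − €1,300.00 = €2,809.75.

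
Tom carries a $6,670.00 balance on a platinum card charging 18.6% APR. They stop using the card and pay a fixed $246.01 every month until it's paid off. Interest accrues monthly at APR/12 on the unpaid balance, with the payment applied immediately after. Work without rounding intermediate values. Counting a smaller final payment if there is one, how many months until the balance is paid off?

Monthly rate r = 18.6%/12 = 1.55% = 0.0155.
Recurrence: B ← B·(1+r) − $246.01.
Month 1: interest $103.39; balance after payment $6,527.38.
Month 2: interest $101.17; balance after payment $6,382.54.
Closed form: n = −ln(1 − rB₀/P)/ln(1+r) = −ln(0.57975)/ln(1.0155) ≈ 35.443, so the balance reaches zero during payment 36.

36 payments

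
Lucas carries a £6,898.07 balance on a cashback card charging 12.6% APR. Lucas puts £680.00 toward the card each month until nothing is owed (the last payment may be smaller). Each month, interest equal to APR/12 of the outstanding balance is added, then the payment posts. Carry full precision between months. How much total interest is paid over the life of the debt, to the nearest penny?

Monthly rate r = 12.6%/12 = 1.05% = 0.0105.
Payoff takes n = ⌈−ln(1 − rB₀/P)/ln(1+r)⌉ = ⌈10.782⌉ = 11 payments; the last is £532.64.
Total paid = 10·£680.00 + £532.64 = £7,332.64.
Total interest = total paid − principal = £7,332.64 − £6,898.07 = £434.57.

£434.57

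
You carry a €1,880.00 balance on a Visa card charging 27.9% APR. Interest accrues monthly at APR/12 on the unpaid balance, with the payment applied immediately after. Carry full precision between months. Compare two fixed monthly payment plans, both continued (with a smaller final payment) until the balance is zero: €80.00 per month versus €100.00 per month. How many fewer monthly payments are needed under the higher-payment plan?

Monthly rate r = 27.9%/12 = 2.325% = 0.02325.
At €80.00/mo: n = ⌈−ln(1 − rB₀/P)/ln(1+r)⌉ = 35 payments (last €31.66); total interest = total paid − €1,880.00 = €871.66.
At €100.00/mo: 26 payments (last €0.25); total interest €620.25.
Payments saved = 35 − 26 = 9.

9 fewer payments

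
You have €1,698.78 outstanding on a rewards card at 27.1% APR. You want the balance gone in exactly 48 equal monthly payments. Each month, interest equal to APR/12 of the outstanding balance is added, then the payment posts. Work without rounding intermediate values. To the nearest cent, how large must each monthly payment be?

€58.33

Monthly rate r = 27.1%/12 = 2.25833% = 0.0225833.
Level-payment amortization: P = B₀·r / (1 − (1+r)^(−n)) = 1698.78·0.0225833 / (1 − 1.02258^(−48)).
Denominator 1 − (1+r)^(−48) = 0.657656633.
P = 38.3641 / 0.657656633 ≈ 58.33.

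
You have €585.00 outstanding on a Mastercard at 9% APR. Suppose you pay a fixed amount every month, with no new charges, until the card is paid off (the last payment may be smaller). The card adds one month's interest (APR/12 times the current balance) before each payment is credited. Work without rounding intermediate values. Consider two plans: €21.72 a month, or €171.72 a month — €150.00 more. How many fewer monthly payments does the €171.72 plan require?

Monthly rate r = 9%/12 = 0.75% = 0.0075.
At €21.72/mo: n = ⌈−ln(1 − rB₀/P)/ln(1+r)⌉ = 31 payments (last €4.34); total interest = total paid − €585.00 = €70.94.
At €171.72/mo: 4 payments (last €79.82); total interest €9.98.
Payments saved = 31 − 4 = 27.

27 fewer payments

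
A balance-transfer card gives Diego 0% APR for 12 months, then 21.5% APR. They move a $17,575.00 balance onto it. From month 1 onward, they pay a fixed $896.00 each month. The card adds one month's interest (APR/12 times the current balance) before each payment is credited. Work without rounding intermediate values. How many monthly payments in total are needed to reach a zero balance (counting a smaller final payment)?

Promo months 1–12 at r₀ = 0%/12 = 0; months 13+ at r₁ = 21.5%/12 = 0.0179167.
After month 12 (no interest yet): B = $17,575.00 − 12·$896.00 = $6,823.00.
Then at r₁ with $896.00/mo: n₂ = −ln(1 − r₁·B/P)/ln(1+r₁) ≈ 8.26 → 9 more payments.

21 payments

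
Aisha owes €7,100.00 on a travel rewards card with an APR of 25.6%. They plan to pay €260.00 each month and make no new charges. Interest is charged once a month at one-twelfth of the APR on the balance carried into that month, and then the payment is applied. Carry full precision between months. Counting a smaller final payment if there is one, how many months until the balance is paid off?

42 months

Monthly rate r = 25.6%/12 = 2.13333% = 0.0213333.
Recurrence: B ← B·(1+r) − €260.00.
Month 1: interest €151.47; balance after payment €6,991.47.
Month 2: interest €149.15; balance after payment €6,880.62.
Closed form: n = −ln(1 − rB₀/P)/ln(1+r) = −ln(0.41744)/ln(1.02133) ≈ 41.386, so the balance reaches zero during payment 42.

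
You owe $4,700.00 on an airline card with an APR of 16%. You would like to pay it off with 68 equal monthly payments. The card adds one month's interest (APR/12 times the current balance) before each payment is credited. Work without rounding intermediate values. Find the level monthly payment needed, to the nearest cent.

$105.55

Monthly rate r = 16%/12 = 1.33333% = 0.0133333.
Level-payment amortization: P = B₀·r / (1 − (1+r)^(−n)) = 4700.00·0.0133333 / (1 − 1.01333^(−68)).
Denominator 1 − (1+r)^(−68) = 0.593704852.
P = 62.6667 / 0.593704852 ≈ 105.55.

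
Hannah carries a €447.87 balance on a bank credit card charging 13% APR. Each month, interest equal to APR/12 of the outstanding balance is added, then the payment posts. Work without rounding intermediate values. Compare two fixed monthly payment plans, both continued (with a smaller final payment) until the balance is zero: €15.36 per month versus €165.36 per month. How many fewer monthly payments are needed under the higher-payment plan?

33 fewer payments

Monthly rate r = 13%/12 = 1.08333% = 0.0108333.
At €15.36/mo: n = ⌈−ln(1 − rB₀/P)/ln(1+r)⌉ = 36 payments (last €3.57); total interest = total paid − €447.87 = €93.30.
At €165.36/mo: 3 payments (last €126.47); total interest €9.32.
Payments saved = 36 − 3 = 33.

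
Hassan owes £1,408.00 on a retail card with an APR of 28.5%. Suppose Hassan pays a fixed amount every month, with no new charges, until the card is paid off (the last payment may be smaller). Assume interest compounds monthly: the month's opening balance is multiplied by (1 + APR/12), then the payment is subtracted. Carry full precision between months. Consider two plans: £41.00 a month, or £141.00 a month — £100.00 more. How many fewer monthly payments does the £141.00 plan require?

61 fewer payments

Monthly rate r = 28.5%/12 = 2.375% = 0.02375.
At £41.00/mo: n = ⌈−ln(1 − rB₀/P)/ln(1+r)⌉ = 73 payments (last £1.22); total interest = total paid − £1,408.00 = £1,545.22.
At £141.00/mo: 12 payments (last £75.59); total interest £218.59.
Payments saved = 73 − 12 = 61.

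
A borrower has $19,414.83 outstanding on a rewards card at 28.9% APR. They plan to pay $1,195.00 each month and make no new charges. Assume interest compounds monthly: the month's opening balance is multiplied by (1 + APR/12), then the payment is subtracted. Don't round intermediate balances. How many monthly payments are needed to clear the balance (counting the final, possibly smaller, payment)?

Monthly rate r = 28.9%/12 = 2.40833% = 0.0240833.
Recurrence: B ← B·(1+r) − $1,195.00.
Month 1: interest $467.57; balance after payment $18,687.40.
Month 2: interest $450.05; balance after payment $17,942.46.
Closed form: n = −ln(1 − rB₀/P)/ln(1+r) = −ln(0.60872)/ln(1.02408) ≈ 20.859, so the balance reaches zero during payment 21.

21 payments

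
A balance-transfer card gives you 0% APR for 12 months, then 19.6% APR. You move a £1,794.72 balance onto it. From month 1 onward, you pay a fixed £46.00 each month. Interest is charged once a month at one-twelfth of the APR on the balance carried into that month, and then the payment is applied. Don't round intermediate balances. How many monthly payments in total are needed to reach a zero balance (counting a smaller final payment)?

Promo months 1–12 at r₀ = 0%/12 = 0; months 13+ at r₁ = 19.6%/12 = 0.0163333.
After month 12 (no interest yet): B = £1,794.72 − 12·£46.00 = £1,242.72.
Then at r₁ with £46.00/mo: n₂ = −ln(1 − r₁·B/P)/ln(1+r₁) ≈ 35.93 → 36 more payments.

48 months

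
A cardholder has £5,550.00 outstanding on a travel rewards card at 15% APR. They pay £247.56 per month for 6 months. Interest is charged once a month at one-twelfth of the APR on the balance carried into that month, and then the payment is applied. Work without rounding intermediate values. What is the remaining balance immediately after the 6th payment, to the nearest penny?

Monthly rate r = 15%/12 = 1.25% = 0.0125.
Each month: B ← B·(1+r) − £247.56.
Month 1: interest £69.38; balance after payment £5,371.81.
Month 2: interest £67.15; balance after payment £5,191.40.
Month 3: interest £64.89; balance after payment £5,008.74.
Month 4: interest £62.61; balance after payment £4,823.78.
Month 5: interest £60.30; balance after payment £4,636.52.
Month 6: interest £57.96; balance after payment £4,446.92.

£4,446.92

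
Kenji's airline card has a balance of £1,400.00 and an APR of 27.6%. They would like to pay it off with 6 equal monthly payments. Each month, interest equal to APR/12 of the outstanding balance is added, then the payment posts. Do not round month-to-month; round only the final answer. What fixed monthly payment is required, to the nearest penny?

Monthly rate r = 27.6%/12 = 2.3% = 0.023.
Level-payment amortization: P = B₀·r / (1 − (1+r)^(−n)) = 1400.00·0.023 / (1 − 1.023^(−6)).
Denominator 1 − (1+r)^(−6) = 0.127538648.
P = 32.2 / 0.127538648 ≈ 252.47.

£252.47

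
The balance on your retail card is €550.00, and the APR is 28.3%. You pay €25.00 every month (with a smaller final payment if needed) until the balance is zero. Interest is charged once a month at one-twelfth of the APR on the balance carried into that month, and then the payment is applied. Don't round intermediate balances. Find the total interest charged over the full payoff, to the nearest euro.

€235

Monthly rate r = 28.3%/12 = 2.35833% = 0.0235833.
Payoff takes n = ⌈−ln(1 − rB₀/P)/ln(1+r)⌉ = ⌈31.384⌉ = 32 payments; the last is €9.66.
Total paid = 31·€25.00 + €9.66 = €784.66.
Total interest = total paid − principal = €784.66 − €550.00 = €234.66.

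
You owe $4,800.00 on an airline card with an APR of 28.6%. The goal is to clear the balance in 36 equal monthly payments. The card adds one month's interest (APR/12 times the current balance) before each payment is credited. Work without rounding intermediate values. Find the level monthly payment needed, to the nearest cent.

$200.10

Monthly rate r = 28.6%/12 = 2.38333% = 0.0238333.
Level-payment amortization: P = B₀·r / (1 − (1+r)^(−n)) = 4800.00·0.0238333 / (1 − 1.02383^(−36)).
Denominator 1 − (1+r)^(−36) = 0.57170159.
P = 114.4 / 0.57170159 ≈ 200.10.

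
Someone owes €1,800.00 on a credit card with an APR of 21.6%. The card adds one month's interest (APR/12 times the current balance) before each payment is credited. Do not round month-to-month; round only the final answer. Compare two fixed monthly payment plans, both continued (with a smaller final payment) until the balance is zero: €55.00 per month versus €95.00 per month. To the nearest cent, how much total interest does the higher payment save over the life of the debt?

Monthly rate r = 21.6%/12 = 1.8% = 0.018.
At €55.00/mo: n = ⌈−ln(1 − rB₀/P)/ln(1+r)⌉ = 50 payments (last €47.01); total interest = total paid − €1,800.00 = €942.01.
At €95.00/mo: 24 payments (last €36.38); total interest €421.38.
Interest saved = €942.01 − €421.38 = €520.63.

€520.63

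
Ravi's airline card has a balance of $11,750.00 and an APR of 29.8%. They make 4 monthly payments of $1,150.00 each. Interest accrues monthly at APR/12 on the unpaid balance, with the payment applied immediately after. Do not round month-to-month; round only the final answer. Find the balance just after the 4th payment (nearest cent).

$8,187.16

Monthly rate r = 29.8%/12 = 2.48333% = 0.0248333.
Each month: B ← B·(1+r) − $1,150.00.
Month 1: interest $291.79; balance after payment $10,891.79.
Month 2: interest $270.48; balance after payment $10,012.27.
Month 3: interest $248.64; balance after payment $9,110.91.
Month 4: interest $226.25; balance after payment $8,187.16.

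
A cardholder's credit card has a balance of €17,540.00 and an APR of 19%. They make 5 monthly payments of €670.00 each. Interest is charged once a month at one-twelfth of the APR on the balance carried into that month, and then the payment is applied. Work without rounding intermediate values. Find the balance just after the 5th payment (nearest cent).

Monthly rate r = 19%/12 = 1.58333% = 0.0158333.
Each month: B ← B·(1+r) − €670.00.
Month 1: interest €277.72; balance after payment €17,147.72.
Month 2: interest €271.51; balance after payment €16,749.22.
Month 3: interest €265.20; balance after payment €16,344.42.
Month 4: interest €258.79; balance after payment €15,933.20.
Month 5: interest €252.28; balance after payment €15,515.48.

€15,515.48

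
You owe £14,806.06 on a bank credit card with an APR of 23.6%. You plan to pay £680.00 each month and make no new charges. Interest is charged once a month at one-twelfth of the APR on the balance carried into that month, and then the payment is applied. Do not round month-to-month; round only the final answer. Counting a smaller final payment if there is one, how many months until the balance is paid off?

29 months

Monthly rate r = 23.6%/12 = 1.96667% = 0.0196667.
Recurrence: B ← B·(1+r) − £680.00.
Month 1: interest £291.19; balance after payment £14,417.25.
Month 2: interest £283.54; balance after payment £14,020.79.
Closed form: n = −ln(1 − rB₀/P)/ln(1+r) = −ln(0.57179)/ln(1.01967) ≈ 28.702, so the balance reaches zero during payment 29.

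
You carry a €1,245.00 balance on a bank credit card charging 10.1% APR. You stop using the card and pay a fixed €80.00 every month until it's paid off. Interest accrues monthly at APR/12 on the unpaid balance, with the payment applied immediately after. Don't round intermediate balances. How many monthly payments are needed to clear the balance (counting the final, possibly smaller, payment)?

17 months

Monthly rate r = 10.1%/12 = 0.841667% = 0.00841667.
Recurrence: B ← B·(1+r) − €80.00.
Month 1: interest €10.48; balance after payment €1,175.48.
Month 2: interest €9.89; balance after payment €1,105.37.
Closed form: n = −ln(1 − rB₀/P)/ln(1+r) = −ln(0.86902)/ln(1.00842) ≈ 16.751, so the balance reaches zero during payment 17.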